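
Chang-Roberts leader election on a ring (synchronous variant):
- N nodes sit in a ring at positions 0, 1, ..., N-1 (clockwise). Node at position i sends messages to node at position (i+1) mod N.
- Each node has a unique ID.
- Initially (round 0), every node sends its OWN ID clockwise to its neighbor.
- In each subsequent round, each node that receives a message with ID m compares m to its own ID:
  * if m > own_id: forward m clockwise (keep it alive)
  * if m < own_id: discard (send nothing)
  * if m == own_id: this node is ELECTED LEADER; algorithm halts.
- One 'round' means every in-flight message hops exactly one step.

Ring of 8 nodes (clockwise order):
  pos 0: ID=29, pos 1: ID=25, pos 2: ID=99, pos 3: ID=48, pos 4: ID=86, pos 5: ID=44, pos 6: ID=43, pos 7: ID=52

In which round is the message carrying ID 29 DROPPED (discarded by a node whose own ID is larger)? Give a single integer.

Round 1: pos1(id25) recv 29: fwd; pos2(id99) recv 25: drop; pos3(id48) recv 99: fwd; pos4(id86) recv 48: drop; pos5(id44) recv 86: fwd; pos6(id43) recv 44: fwd; pos7(id52) recv 43: drop; pos0(id29) recv 52: fwd
Round 2: pos2(id99) recv 29: drop; pos4(id86) recv 99: fwd; pos6(id43) recv 86: fwd; pos7(id52) recv 44: drop; pos1(id25) recv 52: fwd
Round 3: pos5(id44) recv 99: fwd; pos7(id52) recv 86: fwd; pos2(id99) recv 52: drop
Round 4: pos6(id43) recv 99: fwd; pos0(id29) recv 86: fwd
Round 5: pos7(id52) recv 99: fwd; pos1(id25) recv 86: fwd
Round 6: pos0(id29) recv 99: fwd; pos2(id99) recv 86: drop
Round 7: pos1(id25) recv 99: fwd
Round 8: pos2(id99) recv 99: ELECTED
Message ID 29 originates at pos 0; dropped at pos 2 in round 2

Answer: 2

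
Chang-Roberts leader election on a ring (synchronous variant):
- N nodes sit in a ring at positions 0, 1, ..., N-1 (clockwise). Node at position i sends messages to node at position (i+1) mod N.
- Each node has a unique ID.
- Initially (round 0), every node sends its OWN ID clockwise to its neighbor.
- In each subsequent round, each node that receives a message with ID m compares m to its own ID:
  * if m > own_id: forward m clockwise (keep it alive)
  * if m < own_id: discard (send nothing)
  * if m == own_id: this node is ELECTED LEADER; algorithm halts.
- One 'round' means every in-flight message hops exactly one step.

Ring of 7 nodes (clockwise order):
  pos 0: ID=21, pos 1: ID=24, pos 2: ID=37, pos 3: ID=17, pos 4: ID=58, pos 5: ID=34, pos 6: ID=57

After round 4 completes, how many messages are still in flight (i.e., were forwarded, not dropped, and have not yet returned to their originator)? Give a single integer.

Answer: 2

Derivation:
Round 1: pos1(id24) recv 21: drop; pos2(id37) recv 24: drop; pos3(id17) recv 37: fwd; pos4(id58) recv 17: drop; pos5(id34) recv 58: fwd; pos6(id57) recv 34: drop; pos0(id21) recv 57: fwd
Round 2: pos4(id58) recv 37: drop; pos6(id57) recv 58: fwd; pos1(id24) recv 57: fwd
Round 3: pos0(id21) recv 58: fwd; pos2(id37) recv 57: fwd
Round 4: pos1(id24) recv 58: fwd; pos3(id17) recv 57: fwd
After round 4: 2 messages still in flight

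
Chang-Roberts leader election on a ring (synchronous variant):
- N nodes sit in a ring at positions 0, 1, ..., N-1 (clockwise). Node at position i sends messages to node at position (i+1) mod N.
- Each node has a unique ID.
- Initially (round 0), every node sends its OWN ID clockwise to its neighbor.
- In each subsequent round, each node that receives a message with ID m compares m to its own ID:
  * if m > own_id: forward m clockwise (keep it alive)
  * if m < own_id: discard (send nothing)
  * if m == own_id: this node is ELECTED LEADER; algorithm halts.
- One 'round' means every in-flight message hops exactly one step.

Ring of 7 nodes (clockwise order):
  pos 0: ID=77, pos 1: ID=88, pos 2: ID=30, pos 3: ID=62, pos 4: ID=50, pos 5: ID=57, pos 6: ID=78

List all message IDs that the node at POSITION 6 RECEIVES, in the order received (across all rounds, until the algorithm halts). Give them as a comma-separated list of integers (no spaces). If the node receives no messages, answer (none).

Round 1: pos1(id88) recv 77: drop; pos2(id30) recv 88: fwd; pos3(id62) recv 30: drop; pos4(id50) recv 62: fwd; pos5(id57) recv 50: drop; pos6(id78) recv 57: drop; pos0(id77) recv 78: fwd
Round 2: pos3(id62) recv 88: fwd; pos5(id57) recv 62: fwd; pos1(id88) recv 78: drop
Round 3: pos4(id50) recv 88: fwd; pos6(id78) recv 62: drop
Round 4: pos5(id57) recv 88: fwd
Round 5: pos6(id78) recv 88: fwd
Round 6: pos0(id77) recv 88: fwd
Round 7: pos1(id88) recv 88: ELECTED

Answer: 57,62,88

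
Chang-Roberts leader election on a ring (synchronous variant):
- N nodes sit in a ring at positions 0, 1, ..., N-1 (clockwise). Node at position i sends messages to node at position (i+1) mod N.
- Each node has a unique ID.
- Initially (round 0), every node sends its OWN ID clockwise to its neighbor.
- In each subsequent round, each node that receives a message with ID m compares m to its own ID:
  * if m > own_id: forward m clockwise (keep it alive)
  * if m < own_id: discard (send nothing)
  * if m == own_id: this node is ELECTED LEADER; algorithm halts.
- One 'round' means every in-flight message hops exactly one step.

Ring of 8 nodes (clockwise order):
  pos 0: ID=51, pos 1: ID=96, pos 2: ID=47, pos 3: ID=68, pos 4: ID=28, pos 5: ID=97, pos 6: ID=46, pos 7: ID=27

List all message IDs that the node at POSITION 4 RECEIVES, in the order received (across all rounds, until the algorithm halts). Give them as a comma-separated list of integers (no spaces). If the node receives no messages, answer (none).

Answer: 68,96,97

Derivation:
Round 1: pos1(id96) recv 51: drop; pos2(id47) recv 96: fwd; pos3(id68) recv 47: drop; pos4(id28) recv 68: fwd; pos5(id97) recv 28: drop; pos6(id46) recv 97: fwd; pos7(id27) recv 46: fwd; pos0(id51) recv 27: drop
Round 2: pos3(id68) recv 96: fwd; pos5(id97) recv 68: drop; pos7(id27) recv 97: fwd; pos0(id51) recv 46: drop
Round 3: pos4(id28) recv 96: fwd; pos0(id51) recv 97: fwd
Round 4: pos5(id97) recv 96: drop; pos1(id96) recv 97: fwd
Round 5: pos2(id47) recv 97: fwd
Round 6: pos3(id68) recv 97: fwd
Round 7: pos4(id28) recv 97: fwd
Round 8: pos5(id97) recv 97: ELECTED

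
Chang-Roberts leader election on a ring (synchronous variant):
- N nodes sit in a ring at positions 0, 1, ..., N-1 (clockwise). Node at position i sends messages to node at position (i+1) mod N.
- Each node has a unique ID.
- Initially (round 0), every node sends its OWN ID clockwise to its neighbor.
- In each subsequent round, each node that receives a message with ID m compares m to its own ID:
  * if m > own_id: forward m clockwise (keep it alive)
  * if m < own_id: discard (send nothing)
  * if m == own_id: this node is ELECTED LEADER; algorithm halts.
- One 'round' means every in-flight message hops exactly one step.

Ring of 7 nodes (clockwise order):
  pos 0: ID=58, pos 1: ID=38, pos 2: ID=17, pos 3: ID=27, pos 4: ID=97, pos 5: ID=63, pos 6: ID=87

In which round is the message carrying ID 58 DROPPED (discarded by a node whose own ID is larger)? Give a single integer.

Round 1: pos1(id38) recv 58: fwd; pos2(id17) recv 38: fwd; pos3(id27) recv 17: drop; pos4(id97) recv 27: drop; pos5(id63) recv 97: fwd; pos6(id87) recv 63: drop; pos0(id58) recv 87: fwd
Round 2: pos2(id17) recv 58: fwd; pos3(id27) recv 38: fwd; pos6(id87) recv 97: fwd; pos1(id38) recv 87: fwd
Round 3: pos3(id27) recv 58: fwd; pos4(id97) recv 38: drop; pos0(id58) recv 97: fwd; pos2(id17) recv 87: fwd
Round 4: pos4(id97) recv 58: drop; pos1(id38) recv 97: fwd; pos3(id27) recv 87: fwd
Round 5: pos2(id17) recv 97: fwd; pos4(id97) recv 87: drop
Round 6: pos3(id27) recv 97: fwd
Round 7: pos4(id97) recv 97: ELECTED
Message ID 58 originates at pos 0; dropped at pos 4 in round 4

Answer: 4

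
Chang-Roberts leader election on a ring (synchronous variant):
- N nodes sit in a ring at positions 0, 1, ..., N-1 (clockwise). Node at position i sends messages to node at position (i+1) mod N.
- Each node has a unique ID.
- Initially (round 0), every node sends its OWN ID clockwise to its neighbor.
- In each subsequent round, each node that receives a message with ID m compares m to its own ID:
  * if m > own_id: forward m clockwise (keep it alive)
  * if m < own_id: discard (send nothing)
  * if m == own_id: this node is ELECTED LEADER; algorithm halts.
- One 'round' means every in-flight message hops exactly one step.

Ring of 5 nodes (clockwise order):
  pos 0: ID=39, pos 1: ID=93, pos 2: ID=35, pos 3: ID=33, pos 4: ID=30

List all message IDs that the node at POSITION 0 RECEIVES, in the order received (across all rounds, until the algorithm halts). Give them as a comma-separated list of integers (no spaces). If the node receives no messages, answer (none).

Answer: 30,33,35,93

Derivation:
Round 1: pos1(id93) recv 39: drop; pos2(id35) recv 93: fwd; pos3(id33) recv 35: fwd; pos4(id30) recv 33: fwd; pos0(id39) recv 30: drop
Round 2: pos3(id33) recv 93: fwd; pos4(id30) recv 35: fwd; pos0(id39) recv 33: drop
Round 3: pos4(id30) recv 93: fwd; pos0(id39) recv 35: drop
Round 4: pos0(id39) recv 93: fwd
Round 5: pos1(id93) recv 93: ELECTED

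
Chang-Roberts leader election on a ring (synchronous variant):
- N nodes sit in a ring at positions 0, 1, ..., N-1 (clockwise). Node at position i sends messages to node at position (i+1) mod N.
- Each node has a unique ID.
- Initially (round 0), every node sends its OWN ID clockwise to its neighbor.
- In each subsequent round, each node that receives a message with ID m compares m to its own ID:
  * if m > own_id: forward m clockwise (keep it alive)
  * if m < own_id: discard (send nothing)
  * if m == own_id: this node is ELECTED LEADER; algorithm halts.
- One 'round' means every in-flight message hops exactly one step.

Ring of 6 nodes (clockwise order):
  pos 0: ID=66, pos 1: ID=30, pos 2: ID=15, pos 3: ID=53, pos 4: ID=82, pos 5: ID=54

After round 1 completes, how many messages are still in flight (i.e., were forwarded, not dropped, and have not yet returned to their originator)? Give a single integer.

Answer: 3

Derivation:
Round 1: pos1(id30) recv 66: fwd; pos2(id15) recv 30: fwd; pos3(id53) recv 15: drop; pos4(id82) recv 53: drop; pos5(id54) recv 82: fwd; pos0(id66) recv 54: drop
After round 1: 3 messages still in flight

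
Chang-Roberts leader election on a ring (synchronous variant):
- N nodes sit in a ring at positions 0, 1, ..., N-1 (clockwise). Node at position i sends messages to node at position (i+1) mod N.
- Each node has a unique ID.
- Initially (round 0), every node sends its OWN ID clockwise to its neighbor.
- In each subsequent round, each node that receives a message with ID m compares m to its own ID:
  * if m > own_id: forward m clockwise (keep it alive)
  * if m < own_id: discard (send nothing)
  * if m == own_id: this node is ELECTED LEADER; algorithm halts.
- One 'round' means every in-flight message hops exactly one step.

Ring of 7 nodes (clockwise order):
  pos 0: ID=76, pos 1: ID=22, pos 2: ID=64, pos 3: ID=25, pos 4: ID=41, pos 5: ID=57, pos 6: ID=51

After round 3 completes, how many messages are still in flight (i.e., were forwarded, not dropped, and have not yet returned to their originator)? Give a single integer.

Round 1: pos1(id22) recv 76: fwd; pos2(id64) recv 22: drop; pos3(id25) recv 64: fwd; pos4(id41) recv 25: drop; pos5(id57) recv 41: drop; pos6(id51) recv 57: fwd; pos0(id76) recv 51: drop
Round 2: pos2(id64) recv 76: fwd; pos4(id41) recv 64: fwd; pos0(id76) recv 57: drop
Round 3: pos3(id25) recv 76: fwd; pos5(id57) recv 64: fwd
After round 3: 2 messages still in flight

Answer: 2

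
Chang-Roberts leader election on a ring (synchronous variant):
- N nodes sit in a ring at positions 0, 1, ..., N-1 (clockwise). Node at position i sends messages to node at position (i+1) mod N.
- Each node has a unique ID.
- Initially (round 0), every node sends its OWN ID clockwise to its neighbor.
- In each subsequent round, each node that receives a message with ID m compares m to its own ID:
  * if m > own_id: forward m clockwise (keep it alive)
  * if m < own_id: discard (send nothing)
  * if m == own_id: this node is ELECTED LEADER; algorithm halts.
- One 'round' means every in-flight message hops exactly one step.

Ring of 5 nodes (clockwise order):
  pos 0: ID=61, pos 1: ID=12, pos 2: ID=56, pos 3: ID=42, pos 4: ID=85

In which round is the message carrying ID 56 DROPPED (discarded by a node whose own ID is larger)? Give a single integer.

Answer: 2

Derivation:
Round 1: pos1(id12) recv 61: fwd; pos2(id56) recv 12: drop; pos3(id42) recv 56: fwd; pos4(id85) recv 42: drop; pos0(id61) recv 85: fwd
Round 2: pos2(id56) recv 61: fwd; pos4(id85) recv 56: drop; pos1(id12) recv 85: fwd
Round 3: pos3(id42) recv 61: fwd; pos2(id56) recv 85: fwd
Round 4: pos4(id85) recv 61: drop; pos3(id42) recv 85: fwd
Round 5: pos4(id85) recv 85: ELECTED
Message ID 56 originates at pos 2; dropped at pos 4 in round 2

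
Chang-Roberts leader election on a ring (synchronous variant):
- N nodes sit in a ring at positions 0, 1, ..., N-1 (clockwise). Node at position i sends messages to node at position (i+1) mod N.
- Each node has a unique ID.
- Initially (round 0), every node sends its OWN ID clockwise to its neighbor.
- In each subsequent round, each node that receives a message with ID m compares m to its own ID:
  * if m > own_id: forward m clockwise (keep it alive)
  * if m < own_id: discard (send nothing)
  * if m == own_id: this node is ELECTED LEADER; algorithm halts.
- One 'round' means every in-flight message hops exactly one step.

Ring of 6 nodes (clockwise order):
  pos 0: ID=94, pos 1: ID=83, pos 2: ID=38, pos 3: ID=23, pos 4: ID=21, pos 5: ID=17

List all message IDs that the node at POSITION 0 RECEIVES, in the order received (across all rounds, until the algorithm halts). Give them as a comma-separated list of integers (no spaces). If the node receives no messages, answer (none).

Round 1: pos1(id83) recv 94: fwd; pos2(id38) recv 83: fwd; pos3(id23) recv 38: fwd; pos4(id21) recv 23: fwd; pos5(id17) recv 21: fwd; pos0(id94) recv 17: drop
Round 2: pos2(id38) recv 94: fwd; pos3(id23) recv 83: fwd; pos4(id21) recv 38: fwd; pos5(id17) recv 23: fwd; pos0(id94) recv 21: drop
Round 3: pos3(id23) recv 94: fwd; pos4(id21) recv 83: fwd; pos5(id17) recv 38: fwd; pos0(id94) recv 23: drop
Round 4: pos4(id21) recv 94: fwd; pos5(id17) recv 83: fwd; pos0(id94) recv 38: drop
Round 5: pos5(id17) recv 94: fwd; pos0(id94) recv 83: drop
Round 6: pos0(id94) recv 94: ELECTED

Answer: 17,21,23,38,83,94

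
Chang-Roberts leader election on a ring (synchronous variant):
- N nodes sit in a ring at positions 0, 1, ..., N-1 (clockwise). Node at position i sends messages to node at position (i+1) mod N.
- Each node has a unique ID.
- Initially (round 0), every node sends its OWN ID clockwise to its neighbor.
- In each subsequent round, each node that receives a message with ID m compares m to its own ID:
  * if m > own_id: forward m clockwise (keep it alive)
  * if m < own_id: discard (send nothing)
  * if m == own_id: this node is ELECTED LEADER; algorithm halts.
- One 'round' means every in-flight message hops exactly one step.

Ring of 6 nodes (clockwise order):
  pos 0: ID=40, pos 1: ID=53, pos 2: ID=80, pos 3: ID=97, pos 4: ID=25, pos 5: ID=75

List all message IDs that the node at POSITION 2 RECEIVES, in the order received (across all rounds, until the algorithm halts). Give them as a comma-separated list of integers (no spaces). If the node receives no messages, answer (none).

Answer: 53,75,97

Derivation:
Round 1: pos1(id53) recv 40: drop; pos2(id80) recv 53: drop; pos3(id97) recv 80: drop; pos4(id25) recv 97: fwd; pos5(id75) recv 25: drop; pos0(id40) recv 75: fwd
Round 2: pos5(id75) recv 97: fwd; pos1(id53) recv 75: fwd
Round 3: pos0(id40) recv 97: fwd; pos2(id80) recv 75: drop
Round 4: pos1(id53) recv 97: fwd
Round 5: pos2(id80) recv 97: fwd
Round 6: pos3(id97) recv 97: ELECTED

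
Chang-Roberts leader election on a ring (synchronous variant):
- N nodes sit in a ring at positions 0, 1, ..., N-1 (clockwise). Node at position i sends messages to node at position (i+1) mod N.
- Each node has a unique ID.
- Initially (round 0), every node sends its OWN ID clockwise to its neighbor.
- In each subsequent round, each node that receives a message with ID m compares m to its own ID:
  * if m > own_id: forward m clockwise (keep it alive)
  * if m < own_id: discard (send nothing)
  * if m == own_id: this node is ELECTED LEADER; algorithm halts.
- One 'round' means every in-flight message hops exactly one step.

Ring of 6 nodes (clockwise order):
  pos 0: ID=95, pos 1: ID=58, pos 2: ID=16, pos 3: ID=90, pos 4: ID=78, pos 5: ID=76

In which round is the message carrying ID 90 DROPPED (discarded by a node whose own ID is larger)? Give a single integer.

Answer: 3

Derivation:
Round 1: pos1(id58) recv 95: fwd; pos2(id16) recv 58: fwd; pos3(id90) recv 16: drop; pos4(id78) recv 90: fwd; pos5(id76) recv 78: fwd; pos0(id95) recv 76: drop
Round 2: pos2(id16) recv 95: fwd; pos3(id90) recv 58: drop; pos5(id76) recv 90: fwd; pos0(id95) recv 78: drop
Round 3: pos3(id90) recv 95: fwd; pos0(id95) recv 90: drop
Round 4: pos4(id78) recv 95: fwd
Round 5: pos5(id76) recv 95: fwd
Round 6: pos0(id95) recv 95: ELECTED
Message ID 90 originates at pos 3; dropped at pos 0 in round 3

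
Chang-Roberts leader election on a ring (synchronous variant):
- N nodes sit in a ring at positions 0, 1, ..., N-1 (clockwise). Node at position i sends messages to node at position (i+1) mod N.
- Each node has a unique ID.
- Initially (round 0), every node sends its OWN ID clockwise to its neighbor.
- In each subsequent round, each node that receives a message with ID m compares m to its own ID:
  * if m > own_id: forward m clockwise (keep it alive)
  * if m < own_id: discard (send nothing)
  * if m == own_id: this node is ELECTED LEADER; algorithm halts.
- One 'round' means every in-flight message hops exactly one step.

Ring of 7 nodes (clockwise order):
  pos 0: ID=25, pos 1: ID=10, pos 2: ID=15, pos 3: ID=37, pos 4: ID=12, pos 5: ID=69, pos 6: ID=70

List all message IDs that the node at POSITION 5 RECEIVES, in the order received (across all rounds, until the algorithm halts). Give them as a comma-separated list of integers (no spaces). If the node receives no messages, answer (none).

Answer: 12,37,70

Derivation:
Round 1: pos1(id10) recv 25: fwd; pos2(id15) recv 10: drop; pos3(id37) recv 15: drop; pos4(id12) recv 37: fwd; pos5(id69) recv 12: drop; pos6(id70) recv 69: drop; pos0(id25) recv 70: fwd
Round 2: pos2(id15) recv 25: fwd; pos5(id69) recv 37: drop; pos1(id10) recv 70: fwd
Round 3: pos3(id37) recv 25: drop; pos2(id15) recv 70: fwd
Round 4: pos3(id37) recv 70: fwd
Round 5: pos4(id12) recv 70: fwd
Round 6: pos5(id69) recv 70: fwd
Round 7: pos6(id70) recv 70: ELECTED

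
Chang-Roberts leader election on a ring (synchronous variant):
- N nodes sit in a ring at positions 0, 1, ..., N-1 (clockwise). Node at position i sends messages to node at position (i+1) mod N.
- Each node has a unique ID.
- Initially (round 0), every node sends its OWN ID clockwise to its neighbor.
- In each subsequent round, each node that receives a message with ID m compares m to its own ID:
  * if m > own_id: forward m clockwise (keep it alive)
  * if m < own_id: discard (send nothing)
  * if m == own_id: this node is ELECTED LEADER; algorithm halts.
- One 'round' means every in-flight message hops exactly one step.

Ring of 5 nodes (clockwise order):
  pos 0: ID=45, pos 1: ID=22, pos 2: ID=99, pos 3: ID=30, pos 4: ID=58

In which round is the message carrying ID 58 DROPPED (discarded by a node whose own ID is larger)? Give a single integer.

Answer: 3

Derivation:
Round 1: pos1(id22) recv 45: fwd; pos2(id99) recv 22: drop; pos3(id30) recv 99: fwd; pos4(id58) recv 30: drop; pos0(id45) recv 58: fwd
Round 2: pos2(id99) recv 45: drop; pos4(id58) recv 99: fwd; pos1(id22) recv 58: fwd
Round 3: pos0(id45) recv 99: fwd; pos2(id99) recv 58: drop
Round 4: pos1(id22) recv 99: fwd
Round 5: pos2(id99) recv 99: ELECTED
Message ID 58 originates at pos 4; dropped at pos 2 in round 3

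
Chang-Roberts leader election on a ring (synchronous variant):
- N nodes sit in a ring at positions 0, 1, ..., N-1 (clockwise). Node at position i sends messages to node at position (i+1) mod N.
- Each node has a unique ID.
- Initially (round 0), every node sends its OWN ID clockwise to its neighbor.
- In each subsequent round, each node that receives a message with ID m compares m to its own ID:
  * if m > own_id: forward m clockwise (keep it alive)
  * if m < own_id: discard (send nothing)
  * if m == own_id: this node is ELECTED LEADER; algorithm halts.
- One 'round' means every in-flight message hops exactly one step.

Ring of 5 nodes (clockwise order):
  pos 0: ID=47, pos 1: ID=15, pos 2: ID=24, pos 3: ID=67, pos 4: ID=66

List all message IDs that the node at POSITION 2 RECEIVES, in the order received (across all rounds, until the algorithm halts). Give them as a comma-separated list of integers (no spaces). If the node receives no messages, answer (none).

Round 1: pos1(id15) recv 47: fwd; pos2(id24) recv 15: drop; pos3(id67) recv 24: drop; pos4(id66) recv 67: fwd; pos0(id47) recv 66: fwd
Round 2: pos2(id24) recv 47: fwd; pos0(id47) recv 67: fwd; pos1(id15) recv 66: fwd
Round 3: pos3(id67) recv 47: drop; pos1(id15) recv 67: fwd; pos2(id24) recv 66: fwd
Round 4: pos2(id24) recv 67: fwd; pos3(id67) recv 66: drop
Round 5: pos3(id67) recv 67: ELECTED

Answer: 15,47,66,67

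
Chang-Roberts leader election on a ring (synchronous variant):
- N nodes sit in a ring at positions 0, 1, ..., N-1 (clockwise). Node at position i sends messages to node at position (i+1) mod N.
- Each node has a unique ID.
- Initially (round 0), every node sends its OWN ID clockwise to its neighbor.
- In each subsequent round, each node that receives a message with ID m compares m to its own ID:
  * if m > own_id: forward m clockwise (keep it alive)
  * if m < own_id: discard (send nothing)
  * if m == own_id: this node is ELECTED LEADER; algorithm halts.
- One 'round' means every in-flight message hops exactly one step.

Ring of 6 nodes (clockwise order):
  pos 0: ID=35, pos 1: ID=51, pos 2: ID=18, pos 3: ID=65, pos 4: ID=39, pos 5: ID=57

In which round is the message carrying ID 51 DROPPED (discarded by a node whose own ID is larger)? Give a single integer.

Answer: 2

Derivation:
Round 1: pos1(id51) recv 35: drop; pos2(id18) recv 51: fwd; pos3(id65) recv 18: drop; pos4(id39) recv 65: fwd; pos5(id57) recv 39: drop; pos0(id35) recv 57: fwd
Round 2: pos3(id65) recv 51: drop; pos5(id57) recv 65: fwd; pos1(id51) recv 57: fwd
Round 3: pos0(id35) recv 65: fwd; pos2(id18) recv 57: fwd
Round 4: pos1(id51) recv 65: fwd; pos3(id65) recv 57: drop
Round 5: pos2(id18) recv 65: fwd
Round 6: pos3(id65) recv 65: ELECTED
Message ID 51 originates at pos 1; dropped at pos 3 in round 2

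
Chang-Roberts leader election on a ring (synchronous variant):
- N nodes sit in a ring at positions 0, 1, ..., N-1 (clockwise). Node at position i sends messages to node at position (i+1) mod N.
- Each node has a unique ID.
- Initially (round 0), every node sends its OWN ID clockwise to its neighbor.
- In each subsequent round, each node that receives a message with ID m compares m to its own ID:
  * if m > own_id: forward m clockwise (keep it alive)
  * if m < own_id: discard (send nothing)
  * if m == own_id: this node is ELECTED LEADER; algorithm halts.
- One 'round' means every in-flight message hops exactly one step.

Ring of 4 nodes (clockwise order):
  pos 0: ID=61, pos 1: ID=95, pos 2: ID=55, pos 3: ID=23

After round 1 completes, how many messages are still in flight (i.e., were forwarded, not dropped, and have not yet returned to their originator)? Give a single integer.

Round 1: pos1(id95) recv 61: drop; pos2(id55) recv 95: fwd; pos3(id23) recv 55: fwd; pos0(id61) recv 23: drop
After round 1: 2 messages still in flight

Answer: 2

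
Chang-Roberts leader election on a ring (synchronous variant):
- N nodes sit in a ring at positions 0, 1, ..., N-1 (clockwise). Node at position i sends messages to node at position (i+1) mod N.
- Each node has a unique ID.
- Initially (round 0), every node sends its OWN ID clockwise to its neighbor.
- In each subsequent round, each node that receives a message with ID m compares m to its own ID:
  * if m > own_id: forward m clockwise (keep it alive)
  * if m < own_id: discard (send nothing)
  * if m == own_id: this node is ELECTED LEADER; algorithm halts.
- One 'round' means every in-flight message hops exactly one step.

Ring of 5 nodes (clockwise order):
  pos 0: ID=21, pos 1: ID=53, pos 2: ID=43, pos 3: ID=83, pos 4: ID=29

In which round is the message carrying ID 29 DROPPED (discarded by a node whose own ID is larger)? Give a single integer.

Round 1: pos1(id53) recv 21: drop; pos2(id43) recv 53: fwd; pos3(id83) recv 43: drop; pos4(id29) recv 83: fwd; pos0(id21) recv 29: fwd
Round 2: pos3(id83) recv 53: drop; pos0(id21) recv 83: fwd; pos1(id53) recv 29: drop
Round 3: pos1(id53) recv 83: fwd
Round 4: pos2(id43) recv 83: fwd
Round 5: pos3(id83) recv 83: ELECTED
Message ID 29 originates at pos 4; dropped at pos 1 in round 2

Answer: 2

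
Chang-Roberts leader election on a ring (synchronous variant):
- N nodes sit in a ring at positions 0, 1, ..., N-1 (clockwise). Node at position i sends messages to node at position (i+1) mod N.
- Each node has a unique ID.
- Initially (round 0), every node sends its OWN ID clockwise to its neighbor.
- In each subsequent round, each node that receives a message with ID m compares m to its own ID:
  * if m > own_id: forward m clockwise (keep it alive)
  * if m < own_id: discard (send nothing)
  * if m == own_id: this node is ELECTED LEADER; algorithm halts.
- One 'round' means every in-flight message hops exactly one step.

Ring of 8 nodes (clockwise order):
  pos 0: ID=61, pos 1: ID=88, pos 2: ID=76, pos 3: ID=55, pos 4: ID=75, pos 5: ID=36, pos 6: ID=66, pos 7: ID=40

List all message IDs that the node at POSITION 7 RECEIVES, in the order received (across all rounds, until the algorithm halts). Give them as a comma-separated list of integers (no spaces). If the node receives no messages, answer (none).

Answer: 66,75,76,88

Derivation:
Round 1: pos1(id88) recv 61: drop; pos2(id76) recv 88: fwd; pos3(id55) recv 76: fwd; pos4(id75) recv 55: drop; pos5(id36) recv 75: fwd; pos6(id66) recv 36: drop; pos7(id40) recv 66: fwd; pos0(id61) recv 40: drop
Round 2: pos3(id55) recv 88: fwd; pos4(id75) recv 76: fwd; pos6(id66) recv 75: fwd; pos0(id61) recv 66: fwd
Round 3: pos4(id75) recv 88: fwd; pos5(id36) recv 76: fwd; pos7(id40) recv 75: fwd; pos1(id88) recv 66: drop
Round 4: pos5(id36) recv 88: fwd; pos6(id66) recv 76: fwd; pos0(id61) recv 75: fwd
Round 5: pos6(id66) recv 88: fwd; pos7(id40) recv 76: fwd; pos1(id88) recv 75: drop
Round 6: pos7(id40) recv 88: fwd; pos0(id61) recv 76: fwd
Round 7: pos0(id61) recv 88: fwd; pos1(id88) recv 76: drop
Round 8: pos1(id88) recv 88: ELECTED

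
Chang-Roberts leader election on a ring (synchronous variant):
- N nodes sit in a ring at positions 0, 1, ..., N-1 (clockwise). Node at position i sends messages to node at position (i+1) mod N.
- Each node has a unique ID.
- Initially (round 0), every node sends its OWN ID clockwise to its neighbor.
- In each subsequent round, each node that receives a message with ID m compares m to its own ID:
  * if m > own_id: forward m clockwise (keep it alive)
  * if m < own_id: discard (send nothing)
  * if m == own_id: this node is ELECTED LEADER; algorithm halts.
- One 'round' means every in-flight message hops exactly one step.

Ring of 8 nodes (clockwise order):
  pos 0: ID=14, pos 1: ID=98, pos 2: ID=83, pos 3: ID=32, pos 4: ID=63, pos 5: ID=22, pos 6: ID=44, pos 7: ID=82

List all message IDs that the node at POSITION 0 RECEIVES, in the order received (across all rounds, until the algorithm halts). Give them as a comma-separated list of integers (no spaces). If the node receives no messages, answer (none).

Answer: 82,83,98

Derivation:
Round 1: pos1(id98) recv 14: drop; pos2(id83) recv 98: fwd; pos3(id32) recv 83: fwd; pos4(id63) recv 32: drop; pos5(id22) recv 63: fwd; pos6(id44) recv 22: drop; pos7(id82) recv 44: drop; pos0(id14) recv 82: fwd
Round 2: pos3(id32) recv 98: fwd; pos4(id63) recv 83: fwd; pos6(id44) recv 63: fwd; pos1(id98) recv 82: drop
Round 3: pos4(id63) recv 98: fwd; pos5(id22) recv 83: fwd; pos7(id82) recv 63: drop
Round 4: pos5(id22) recv 98: fwd; pos6(id44) recv 83: fwd
Round 5: pos6(id44) recv 98: fwd; pos7(id82) recv 83: fwd
Round 6: pos7(id82) recv 98: fwd; pos0(id14) recv 83: fwd
Round 7: pos0(id14) recv 98: fwd; pos1(id98) recv 83: drop
Round 8: pos1(id98) recv 98: ELECTED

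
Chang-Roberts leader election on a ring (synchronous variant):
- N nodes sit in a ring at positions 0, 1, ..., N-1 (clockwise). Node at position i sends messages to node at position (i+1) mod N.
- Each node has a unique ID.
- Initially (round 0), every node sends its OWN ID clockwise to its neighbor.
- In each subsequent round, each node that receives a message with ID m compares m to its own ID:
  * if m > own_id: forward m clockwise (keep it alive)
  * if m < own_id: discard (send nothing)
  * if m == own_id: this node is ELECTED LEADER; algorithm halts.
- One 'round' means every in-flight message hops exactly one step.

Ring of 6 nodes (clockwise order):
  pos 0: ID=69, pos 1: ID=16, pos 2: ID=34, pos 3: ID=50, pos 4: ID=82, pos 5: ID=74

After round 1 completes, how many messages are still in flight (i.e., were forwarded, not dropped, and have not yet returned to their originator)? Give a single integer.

Round 1: pos1(id16) recv 69: fwd; pos2(id34) recv 16: drop; pos3(id50) recv 34: drop; pos4(id82) recv 50: drop; pos5(id74) recv 82: fwd; pos0(id69) recv 74: fwd
After round 1: 3 messages still in flight

Answer: 3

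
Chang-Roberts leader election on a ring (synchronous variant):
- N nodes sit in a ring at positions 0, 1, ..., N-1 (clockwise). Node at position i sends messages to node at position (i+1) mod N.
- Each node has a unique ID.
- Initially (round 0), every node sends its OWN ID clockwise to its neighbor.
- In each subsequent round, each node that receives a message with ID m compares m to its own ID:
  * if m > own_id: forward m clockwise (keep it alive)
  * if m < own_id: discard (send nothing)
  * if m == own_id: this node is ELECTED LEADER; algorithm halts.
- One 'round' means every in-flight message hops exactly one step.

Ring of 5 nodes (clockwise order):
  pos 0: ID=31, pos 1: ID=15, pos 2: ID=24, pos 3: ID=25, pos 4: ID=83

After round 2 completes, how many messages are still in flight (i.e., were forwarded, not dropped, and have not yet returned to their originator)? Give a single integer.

Round 1: pos1(id15) recv 31: fwd; pos2(id24) recv 15: drop; pos3(id25) recv 24: drop; pos4(id83) recv 25: drop; pos0(id31) recv 83: fwd
Round 2: pos2(id24) recv 31: fwd; pos1(id15) recv 83: fwd
After round 2: 2 messages still in flight

Answer: 2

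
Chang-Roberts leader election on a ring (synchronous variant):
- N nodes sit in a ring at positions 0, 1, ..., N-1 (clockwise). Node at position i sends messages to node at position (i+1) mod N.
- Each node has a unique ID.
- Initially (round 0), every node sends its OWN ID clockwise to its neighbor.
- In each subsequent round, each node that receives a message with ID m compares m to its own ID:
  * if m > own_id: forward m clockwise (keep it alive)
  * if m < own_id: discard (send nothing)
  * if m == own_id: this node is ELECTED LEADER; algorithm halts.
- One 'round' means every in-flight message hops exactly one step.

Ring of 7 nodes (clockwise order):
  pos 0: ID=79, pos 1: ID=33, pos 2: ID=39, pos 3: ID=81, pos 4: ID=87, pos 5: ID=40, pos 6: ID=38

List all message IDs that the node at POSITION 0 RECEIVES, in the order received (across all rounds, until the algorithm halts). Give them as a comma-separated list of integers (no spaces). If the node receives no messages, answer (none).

Answer: 38,40,87

Derivation:
Round 1: pos1(id33) recv 79: fwd; pos2(id39) recv 33: drop; pos3(id81) recv 39: drop; pos4(id87) recv 81: drop; pos5(id40) recv 87: fwd; pos6(id38) recv 40: fwd; pos0(id79) recv 38: drop
Round 2: pos2(id39) recv 79: fwd; pos6(id38) recv 87: fwd; pos0(id79) recv 40: drop
Round 3: pos3(id81) recv 79: drop; pos0(id79) recv 87: fwd
Round 4: pos1(id33) recv 87: fwd
Round 5: pos2(id39) recv 87: fwd
Round 6: pos3(id81) recv 87: fwd
Round 7: pos4(id87) recv 87: ELECTED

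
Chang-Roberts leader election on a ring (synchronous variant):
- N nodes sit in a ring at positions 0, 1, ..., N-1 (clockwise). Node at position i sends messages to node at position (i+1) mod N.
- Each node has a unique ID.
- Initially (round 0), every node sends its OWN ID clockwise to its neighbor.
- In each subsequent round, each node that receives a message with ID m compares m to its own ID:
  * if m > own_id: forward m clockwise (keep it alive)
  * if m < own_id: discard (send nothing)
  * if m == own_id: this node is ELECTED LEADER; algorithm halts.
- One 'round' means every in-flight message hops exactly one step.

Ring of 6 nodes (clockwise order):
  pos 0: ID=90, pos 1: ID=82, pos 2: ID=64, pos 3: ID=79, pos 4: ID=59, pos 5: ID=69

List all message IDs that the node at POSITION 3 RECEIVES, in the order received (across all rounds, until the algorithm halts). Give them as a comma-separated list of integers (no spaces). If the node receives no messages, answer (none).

Answer: 64,82,90

Derivation:
Round 1: pos1(id82) recv 90: fwd; pos2(id64) recv 82: fwd; pos3(id79) recv 64: drop; pos4(id59) recv 79: fwd; pos5(id69) recv 59: drop; pos0(id90) recv 69: drop
Round 2: pos2(id64) recv 90: fwd; pos3(id79) recv 82: fwd; pos5(id69) recv 79: fwd
Round 3: pos3(id79) recv 90: fwd; pos4(id59) recv 82: fwd; pos0(id90) recv 79: drop
Round 4: pos4(id59) recv 90: fwd; pos5(id69) recv 82: fwd
Round 5: pos5(id69) recv 90: fwd; pos0(id90) recv 82: drop
Round 6: pos0(id90) recv 90: ELECTED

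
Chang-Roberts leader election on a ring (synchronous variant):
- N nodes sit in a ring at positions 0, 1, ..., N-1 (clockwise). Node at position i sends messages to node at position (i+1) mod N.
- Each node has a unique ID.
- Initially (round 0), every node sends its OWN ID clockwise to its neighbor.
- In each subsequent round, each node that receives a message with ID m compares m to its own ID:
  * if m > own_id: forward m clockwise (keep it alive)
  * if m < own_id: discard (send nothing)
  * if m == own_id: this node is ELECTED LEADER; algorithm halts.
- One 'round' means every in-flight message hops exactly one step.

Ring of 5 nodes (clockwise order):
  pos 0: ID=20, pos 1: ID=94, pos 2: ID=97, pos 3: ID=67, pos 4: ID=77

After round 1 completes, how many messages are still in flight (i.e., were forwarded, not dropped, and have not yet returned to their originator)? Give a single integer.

Round 1: pos1(id94) recv 20: drop; pos2(id97) recv 94: drop; pos3(id67) recv 97: fwd; pos4(id77) recv 67: drop; pos0(id20) recv 77: fwd
After round 1: 2 messages still in flight

Answer: 2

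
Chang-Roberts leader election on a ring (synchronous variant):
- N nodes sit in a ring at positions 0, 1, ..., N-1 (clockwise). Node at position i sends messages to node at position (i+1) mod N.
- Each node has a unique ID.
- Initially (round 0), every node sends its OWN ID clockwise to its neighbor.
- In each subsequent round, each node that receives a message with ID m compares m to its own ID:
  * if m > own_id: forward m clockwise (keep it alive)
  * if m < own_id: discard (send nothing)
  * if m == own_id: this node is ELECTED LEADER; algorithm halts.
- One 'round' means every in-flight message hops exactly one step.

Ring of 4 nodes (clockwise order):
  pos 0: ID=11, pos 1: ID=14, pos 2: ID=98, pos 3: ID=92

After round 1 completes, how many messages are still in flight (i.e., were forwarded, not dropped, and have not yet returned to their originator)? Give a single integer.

Answer: 2

Derivation:
Round 1: pos1(id14) recv 11: drop; pos2(id98) recv 14: drop; pos3(id92) recv 98: fwd; pos0(id11) recv 92: fwd
After round 1: 2 messages still in flight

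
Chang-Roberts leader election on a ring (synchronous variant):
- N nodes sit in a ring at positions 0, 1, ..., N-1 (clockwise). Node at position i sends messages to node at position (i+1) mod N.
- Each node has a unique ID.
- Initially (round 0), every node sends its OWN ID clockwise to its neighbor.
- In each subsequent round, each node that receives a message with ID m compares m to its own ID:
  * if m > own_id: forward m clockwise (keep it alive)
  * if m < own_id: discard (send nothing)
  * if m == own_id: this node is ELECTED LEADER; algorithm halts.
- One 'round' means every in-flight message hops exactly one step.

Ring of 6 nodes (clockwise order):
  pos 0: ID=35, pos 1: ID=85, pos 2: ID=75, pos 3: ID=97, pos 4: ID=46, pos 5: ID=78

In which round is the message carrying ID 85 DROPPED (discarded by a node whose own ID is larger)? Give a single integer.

Answer: 2

Derivation:
Round 1: pos1(id85) recv 35: drop; pos2(id75) recv 85: fwd; pos3(id97) recv 75: drop; pos4(id46) recv 97: fwd; pos5(id78) recv 46: drop; pos0(id35) recv 78: fwd
Round 2: pos3(id97) recv 85: drop; pos5(id78) recv 97: fwd; pos1(id85) recv 78: drop
Round 3: pos0(id35) recv 97: fwd
Round 4: pos1(id85) recv 97: fwd
Round 5: pos2(id75) recv 97: fwd
Round 6: pos3(id97) recv 97: ELECTED
Message ID 85 originates at pos 1; dropped at pos 3 in round 2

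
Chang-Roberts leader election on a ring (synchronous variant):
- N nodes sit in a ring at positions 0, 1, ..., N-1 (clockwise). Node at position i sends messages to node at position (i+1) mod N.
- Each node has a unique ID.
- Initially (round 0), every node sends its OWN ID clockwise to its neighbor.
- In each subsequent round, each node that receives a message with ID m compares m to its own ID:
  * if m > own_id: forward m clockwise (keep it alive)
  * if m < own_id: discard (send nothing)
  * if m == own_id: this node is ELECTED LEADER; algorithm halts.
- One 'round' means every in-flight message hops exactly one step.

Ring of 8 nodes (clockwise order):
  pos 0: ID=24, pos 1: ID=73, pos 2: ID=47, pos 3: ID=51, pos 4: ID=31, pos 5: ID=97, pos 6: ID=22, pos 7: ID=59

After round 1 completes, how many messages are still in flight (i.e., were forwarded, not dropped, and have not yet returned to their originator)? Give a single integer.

Round 1: pos1(id73) recv 24: drop; pos2(id47) recv 73: fwd; pos3(id51) recv 47: drop; pos4(id31) recv 51: fwd; pos5(id97) recv 31: drop; pos6(id22) recv 97: fwd; pos7(id59) recv 22: drop; pos0(id24) recv 59: fwd
After round 1: 4 messages still in flight

Answer: 4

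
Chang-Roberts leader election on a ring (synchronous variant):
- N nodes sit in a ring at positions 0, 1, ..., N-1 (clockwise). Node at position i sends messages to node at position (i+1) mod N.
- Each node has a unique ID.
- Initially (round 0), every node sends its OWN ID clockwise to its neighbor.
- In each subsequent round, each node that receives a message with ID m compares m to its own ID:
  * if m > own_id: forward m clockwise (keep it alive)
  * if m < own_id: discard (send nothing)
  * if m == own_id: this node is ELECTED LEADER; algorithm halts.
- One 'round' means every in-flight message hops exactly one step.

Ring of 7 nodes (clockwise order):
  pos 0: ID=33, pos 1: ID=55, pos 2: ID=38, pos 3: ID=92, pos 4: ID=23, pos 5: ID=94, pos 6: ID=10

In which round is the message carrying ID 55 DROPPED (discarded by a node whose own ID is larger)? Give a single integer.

Round 1: pos1(id55) recv 33: drop; pos2(id38) recv 55: fwd; pos3(id92) recv 38: drop; pos4(id23) recv 92: fwd; pos5(id94) recv 23: drop; pos6(id10) recv 94: fwd; pos0(id33) recv 10: drop
Round 2: pos3(id92) recv 55: drop; pos5(id94) recv 92: drop; pos0(id33) recv 94: fwd
Round 3: pos1(id55) recv 94: fwd
Round 4: pos2(id38) recv 94: fwd
Round 5: pos3(id92) recv 94: fwd
Round 6: pos4(id23) recv 94: fwd
Round 7: pos5(id94) recv 94: ELECTED
Message ID 55 originates at pos 1; dropped at pos 3 in round 2

Answer: 2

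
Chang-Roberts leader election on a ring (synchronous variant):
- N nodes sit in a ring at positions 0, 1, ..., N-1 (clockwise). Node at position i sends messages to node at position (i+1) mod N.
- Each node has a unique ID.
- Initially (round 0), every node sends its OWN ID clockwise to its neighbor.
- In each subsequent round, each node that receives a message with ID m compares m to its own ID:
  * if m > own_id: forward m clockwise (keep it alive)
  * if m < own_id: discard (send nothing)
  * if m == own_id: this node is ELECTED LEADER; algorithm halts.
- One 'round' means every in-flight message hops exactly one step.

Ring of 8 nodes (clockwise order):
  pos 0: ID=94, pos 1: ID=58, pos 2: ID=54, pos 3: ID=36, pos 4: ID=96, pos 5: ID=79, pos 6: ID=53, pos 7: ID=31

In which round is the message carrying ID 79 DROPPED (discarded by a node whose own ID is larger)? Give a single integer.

Answer: 3

Derivation:
Round 1: pos1(id58) recv 94: fwd; pos2(id54) recv 58: fwd; pos3(id36) recv 54: fwd; pos4(id96) recv 36: drop; pos5(id79) recv 96: fwd; pos6(id53) recv 79: fwd; pos7(id31) recv 53: fwd; pos0(id94) recv 31: drop
Round 2: pos2(id54) recv 94: fwd; pos3(id36) recv 58: fwd; pos4(id96) recv 54: drop; pos6(id53) recv 96: fwd; pos7(id31) recv 79: fwd; pos0(id94) recv 53: drop
Round 3: pos3(id36) recv 94: fwd; pos4(id96) recv 58: drop; pos7(id31) recv 96: fwd; pos0(id94) recv 79: drop
Round 4: pos4(id96) recv 94: drop; pos0(id94) recv 96: fwd
Round 5: pos1(id58) recv 96: fwd
Round 6: pos2(id54) recv 96: fwd
Round 7: pos3(id36) recv 96: fwd
Round 8: pos4(id96) recv 96: ELECTED
Message ID 79 originates at pos 5; dropped at pos 0 in round 3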